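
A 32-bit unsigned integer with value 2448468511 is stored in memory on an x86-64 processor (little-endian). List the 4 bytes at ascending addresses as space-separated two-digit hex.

1F AA F0 91

2448468511 in hexadecimal, padded to 32 bits, is 0x91F0AA1F.
Split into bytes (most-significant first): 91 F0 AA 1F.
In little-endian order the low byte comes first in memory.
So at ascending addresses the bytes are 1F AA F0 91.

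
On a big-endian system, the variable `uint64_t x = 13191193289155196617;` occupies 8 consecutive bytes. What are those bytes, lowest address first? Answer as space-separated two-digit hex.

13191193289155196617 in hexadecimal, padded to 64 bits, is 0xB7108868139CB6C9.
Split into bytes (most-significant first): B7 10 88 68 13 9C B6 C9.
Big-endian stores the most-significant byte at the lowest address.
So the memory order matches the most-significant-first order: B7 10 88 68 13 9C B6 C9.

B7 10 88 68 13 9C B6 C9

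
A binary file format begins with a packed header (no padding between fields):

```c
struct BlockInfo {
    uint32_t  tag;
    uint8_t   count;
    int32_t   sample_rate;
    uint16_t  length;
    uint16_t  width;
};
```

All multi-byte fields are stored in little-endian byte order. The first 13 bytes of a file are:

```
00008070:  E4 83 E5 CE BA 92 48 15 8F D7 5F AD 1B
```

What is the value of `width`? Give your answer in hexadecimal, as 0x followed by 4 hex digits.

0x1BAD

`width` follows `tag` (4 B), `count` (1 B), `sample_rate` (4 B), `length` (2 B), so it starts at offset 4 + 1 + 4 + 2 = 11 and occupies 2 bytes.
Bytes at offsets 11..12: AD 1B.
Little-endian: lowest address holds the least-significant byte.
Reassemble most-significant byte first: 1B AD → 0x1BAD.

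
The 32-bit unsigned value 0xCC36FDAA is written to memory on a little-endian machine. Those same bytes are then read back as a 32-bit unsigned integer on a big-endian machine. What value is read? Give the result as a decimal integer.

2868721356

Stored little-endian, the bytes at ascending addresses are AA FD 36 CC.
Read back as big-endian, the last byte is least significant, giving 0xAAFD36CC.
0xAAFD36CC = 2868721356.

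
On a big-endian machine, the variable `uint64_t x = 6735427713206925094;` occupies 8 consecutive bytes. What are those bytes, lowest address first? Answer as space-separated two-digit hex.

6735427713206925094 in hexadecimal, padded to 64 bits, is 0x5D790BD1C0053726.
Split into bytes (most-significant first): 5D 79 0B D1 C0 05 37 26.
Big-endian: lowest address holds the most-significant byte.
So the memory order matches the most-significant-first order: 5D 79 0B D1 C0 05 37 26.

5D 79 0B D1 C0 05 37 26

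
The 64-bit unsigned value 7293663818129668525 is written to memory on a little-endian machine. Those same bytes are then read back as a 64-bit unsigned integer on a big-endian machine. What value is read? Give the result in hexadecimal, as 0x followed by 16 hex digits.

7293663818129668525 in 64-bit hexadecimal is 0x65384C995EBCF9AD.
Stored little-endian, the bytes at ascending addresses are AD F9 BC 5E 99 4C 38 65.
Read back as big-endian, the last byte is least significant, giving 0xADF9BC5E994C3865.

0xADF9BC5E994C3865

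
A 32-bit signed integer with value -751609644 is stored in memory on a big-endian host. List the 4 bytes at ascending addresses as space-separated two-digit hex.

D3 33 58 D4

Two's complement of -751609644 in 32 bits: 751609644 = 0x2CCCA72C; invert → 0xD33358D3; add 1 → 0xD33358D4.
Split into bytes (most-significant first): D3 33 58 D4.
In big-endian order the high byte comes first in memory.
So the memory order matches the most-significant-first order: D3 33 58 D4.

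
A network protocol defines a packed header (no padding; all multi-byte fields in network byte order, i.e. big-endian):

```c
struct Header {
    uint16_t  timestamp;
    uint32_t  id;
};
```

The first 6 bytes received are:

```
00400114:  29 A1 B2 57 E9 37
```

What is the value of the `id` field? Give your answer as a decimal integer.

2992105783

`id` follows `timestamp` (2 bytes), so it starts at byte offset 2 and occupies 4 bytes.
Bytes at offsets 2..5: B2 57 E9 37.
Big-endian stores the most-significant byte at the lowest address.
The bytes are already most-significant first: 0xB257E937.
0xB257E937 = 2992105783.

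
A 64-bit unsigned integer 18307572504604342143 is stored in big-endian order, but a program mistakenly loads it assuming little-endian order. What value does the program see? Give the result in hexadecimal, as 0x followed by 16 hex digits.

18307572504604342143 in 64-bit hexadecimal is 0xFE119031FCA6777F.
Stored big-endian, the bytes at ascending addresses are FE 11 90 31 FC A6 77 7F.
Read back as little-endian, the first byte is least significant, giving 0x7F77A6FC319011FE.

0x7F77A6FC319011FE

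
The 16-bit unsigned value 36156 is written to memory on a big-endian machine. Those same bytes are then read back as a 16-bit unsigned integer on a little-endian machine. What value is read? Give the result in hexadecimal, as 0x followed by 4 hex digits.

0x3C8D

36156 in 16-bit hexadecimal is 0x8D3C.
Stored big-endian, the bytes at ascending addresses are 8D 3C.
Read back as little-endian, the first byte is least significant, giving 0x3C8D.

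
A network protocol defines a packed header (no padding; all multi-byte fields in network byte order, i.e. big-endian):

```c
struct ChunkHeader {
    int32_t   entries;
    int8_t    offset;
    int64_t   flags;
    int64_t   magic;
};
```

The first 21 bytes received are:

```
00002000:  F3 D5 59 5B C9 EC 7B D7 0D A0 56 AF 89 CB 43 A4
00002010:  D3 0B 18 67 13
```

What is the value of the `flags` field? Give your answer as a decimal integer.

-1406294005098565751

`flags` follows `entries` (4 B), `offset` (1 B), so it starts at offset 4 + 1 = 5 and occupies 8 bytes.
Bytes at offsets 5..12: EC 7B D7 0D A0 56 AF 89.
Big-endian stores the most-significant byte at the lowest address.
The bytes are already most-significant first: 0xEC7BD70DA056AF89.
Top bit is set, so as a signed 64-bit value this is 0xEC7BD70DA056AF89 − 2^64 = -1406294005098565751.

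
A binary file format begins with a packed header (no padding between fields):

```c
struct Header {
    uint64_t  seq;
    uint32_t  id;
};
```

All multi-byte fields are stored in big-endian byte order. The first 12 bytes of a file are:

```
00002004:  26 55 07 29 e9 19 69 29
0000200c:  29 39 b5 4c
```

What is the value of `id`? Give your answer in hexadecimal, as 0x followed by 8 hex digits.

`id` follows `seq` (8 bytes), so it starts at byte offset 8 and occupies 4 bytes.
Bytes at offsets 8..11: 29 39 B5 4C.
In big-endian order the high byte comes first in memory.
The bytes are already most-significant first: 0x2939B54C.

0x2939B54C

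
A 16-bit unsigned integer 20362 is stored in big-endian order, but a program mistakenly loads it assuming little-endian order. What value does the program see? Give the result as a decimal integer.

35407

20362 in 16-bit hexadecimal is 0x4F8A.
Stored big-endian, the bytes at ascending addresses are 4F 8A.
Read back as little-endian, the first byte is least significant, giving 0x8A4F.
0x8A4F = 35407.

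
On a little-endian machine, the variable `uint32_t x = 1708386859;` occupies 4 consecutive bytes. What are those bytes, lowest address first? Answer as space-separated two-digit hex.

2B EA D3 65

1708386859 in hexadecimal, padded to 32 bits, is 0x65D3EA2B.
Split into bytes (most-significant first): 65 D3 EA 2B.
Little-endian: lowest address holds the least-significant byte.
So at ascending addresses the bytes are 2B EA D3 65.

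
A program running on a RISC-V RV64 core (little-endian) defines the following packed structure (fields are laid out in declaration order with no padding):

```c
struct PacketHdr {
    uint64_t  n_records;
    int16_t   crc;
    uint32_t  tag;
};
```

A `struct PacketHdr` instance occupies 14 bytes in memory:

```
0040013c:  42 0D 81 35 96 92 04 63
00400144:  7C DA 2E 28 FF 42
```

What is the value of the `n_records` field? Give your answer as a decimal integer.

7134988883502107970

`n_records` is the first field, at byte offset 0, occupying 8 bytes.
Bytes at offsets 0..7: 42 0D 81 35 96 92 04 63.
In little-endian order the low byte comes first in memory.
Reassemble most-significant byte first: 63 04 92 96 35 81 0D 42 → 0x6304929635810D42.
0x6304929635810D42 = 7134988883502107970.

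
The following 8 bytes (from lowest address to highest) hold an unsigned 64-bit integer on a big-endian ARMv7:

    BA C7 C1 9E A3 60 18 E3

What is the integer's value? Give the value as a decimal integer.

Big-endian stores the most-significant byte at the lowest address.
The bytes are already most-significant first: 0xBAC7C19EA36018E3.
0xBAC7C19EA36018E3 = 13458938898509994211.

13458938898509994211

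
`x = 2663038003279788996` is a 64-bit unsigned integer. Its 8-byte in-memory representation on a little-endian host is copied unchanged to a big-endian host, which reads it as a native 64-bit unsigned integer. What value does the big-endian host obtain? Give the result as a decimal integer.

14158151063026464036

2663038003279788996 in 64-bit hexadecimal is 0x24F502F460DB7BC4.
Stored little-endian, the bytes at ascending addresses are C4 7B DB 60 F4 02 F5 24.
Read back as big-endian, the last byte is least significant, giving 0xC47BDB60F402F524.
0xC47BDB60F402F524 = 14158151063026464036.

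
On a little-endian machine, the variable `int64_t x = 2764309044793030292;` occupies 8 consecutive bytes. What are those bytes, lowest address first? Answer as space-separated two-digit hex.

2764309044793030292 in hexadecimal, padded to 64 bits, is 0x265CCC6E2849B694.
Split into bytes (most-significant first): 26 5C CC 6E 28 49 B6 94.
Little-endian stores the least-significant byte at the lowest address.
So at ascending addresses the bytes are 94 B6 49 28 6E CC 5C 26.

94 B6 49 28 6E CC 5C 26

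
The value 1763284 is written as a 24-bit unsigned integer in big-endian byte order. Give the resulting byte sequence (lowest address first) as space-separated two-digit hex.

1763284 in hexadecimal, padded to 24 bits, is 0x1AE7D4.
Split into bytes (most-significant first): 1A E7 D4.
Big-endian stores the most-significant byte at the lowest address.
So the memory order matches the most-significant-first order: 1A E7 D4.

1A E7 D4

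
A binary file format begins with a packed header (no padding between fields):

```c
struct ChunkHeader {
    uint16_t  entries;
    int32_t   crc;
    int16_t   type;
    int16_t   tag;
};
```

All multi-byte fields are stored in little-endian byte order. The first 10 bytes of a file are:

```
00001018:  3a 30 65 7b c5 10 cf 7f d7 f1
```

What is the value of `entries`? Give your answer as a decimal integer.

`entries` is the first field, at byte offset 0, occupying 2 bytes.
Bytes at offsets 0..1: 3A 30.
Little-endian: lowest address holds the least-significant byte.
Reassemble most-significant byte first: 30 3A → 0x303A.
0x303A = 12346.

12346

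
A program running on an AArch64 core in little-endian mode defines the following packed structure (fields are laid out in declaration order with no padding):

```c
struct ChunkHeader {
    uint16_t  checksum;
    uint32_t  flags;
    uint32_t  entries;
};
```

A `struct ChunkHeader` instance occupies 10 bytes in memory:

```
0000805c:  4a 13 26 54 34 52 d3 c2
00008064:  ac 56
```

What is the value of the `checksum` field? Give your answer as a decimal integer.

`checksum` is the first field, at byte offset 0, occupying 2 bytes.
Bytes at offsets 0..1: 4A 13.
Little-endian stores the least-significant byte at the lowest address.
Reassemble most-significant byte first: 13 4A → 0x134A.
0x134A = 4938.

4938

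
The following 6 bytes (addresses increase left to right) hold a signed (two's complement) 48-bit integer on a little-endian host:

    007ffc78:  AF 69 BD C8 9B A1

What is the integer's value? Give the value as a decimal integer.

Little-endian stores the least-significant byte at the lowest address.
Reassemble most-significant byte first: A1 9B C8 BD 69 AF → 0xA19BC8BD69AF.
Top bit is set, so as a signed 48-bit value this is 0xA19BC8BD69AF − 2^48 = -103784516851281.

-103784516851281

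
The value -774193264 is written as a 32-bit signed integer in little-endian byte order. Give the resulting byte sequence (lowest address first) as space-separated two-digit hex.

Two's complement of -774193264 in 32 bits: 774193264 = 0x2E254070; invert → 0xD1DABF8F; add 1 → 0xD1DABF90.
Split into bytes (most-significant first): D1 DA BF 90.
In little-endian order the low byte comes first in memory.
So at ascending addresses the bytes are 90 BF DA D1.

90 BF DA D1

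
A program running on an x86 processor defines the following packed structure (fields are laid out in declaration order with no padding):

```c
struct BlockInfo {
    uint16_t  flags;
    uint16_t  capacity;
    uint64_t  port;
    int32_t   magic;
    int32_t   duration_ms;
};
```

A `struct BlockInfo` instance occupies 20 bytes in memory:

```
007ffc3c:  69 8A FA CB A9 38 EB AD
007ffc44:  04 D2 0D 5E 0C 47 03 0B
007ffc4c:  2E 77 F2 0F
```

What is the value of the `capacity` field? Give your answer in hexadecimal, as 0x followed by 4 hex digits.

0xCBFA

`capacity` follows `flags` (2 bytes), so it starts at byte offset 2 and occupies 2 bytes.
Bytes at offsets 2..3: FA CB.
In little-endian order the low byte comes first in memory.
Reassemble most-significant byte first: CB FA → 0xCBFA.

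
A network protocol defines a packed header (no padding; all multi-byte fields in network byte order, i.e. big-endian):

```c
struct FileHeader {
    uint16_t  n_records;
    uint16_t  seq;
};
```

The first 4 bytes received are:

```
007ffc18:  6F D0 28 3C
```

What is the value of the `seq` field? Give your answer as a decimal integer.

10300

`seq` follows `n_records` (2 bytes), so it starts at byte offset 2 and occupies 2 bytes.
Bytes at offsets 2..3: 28 3C.
In big-endian order the high byte comes first in memory.
The bytes are already most-significant first: 0x283C.
0x283C = 10300.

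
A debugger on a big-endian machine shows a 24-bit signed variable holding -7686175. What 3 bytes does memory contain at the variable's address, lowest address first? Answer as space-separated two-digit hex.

8A B7 E1

Two's complement of -7686175 in 24 bits: 7686175 = 0x75481F; invert → 0x8AB7E0; add 1 → 0x8AB7E1.
Split into bytes (most-significant first): 8A B7 E1.
Big-endian stores the most-significant byte at the lowest address.
So the memory order matches the most-significant-first order: 8A B7 E1.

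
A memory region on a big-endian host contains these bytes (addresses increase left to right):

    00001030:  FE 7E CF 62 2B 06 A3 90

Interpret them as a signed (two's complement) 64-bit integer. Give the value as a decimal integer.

In big-endian order the high byte comes first in memory.
The bytes are already most-significant first: 0xFE7ECF622B06A390.
Top bit is set, so as a signed 64-bit value this is 0xFE7ECF622B06A390 − 2^64 = -108421320474713200.

-108421320474713200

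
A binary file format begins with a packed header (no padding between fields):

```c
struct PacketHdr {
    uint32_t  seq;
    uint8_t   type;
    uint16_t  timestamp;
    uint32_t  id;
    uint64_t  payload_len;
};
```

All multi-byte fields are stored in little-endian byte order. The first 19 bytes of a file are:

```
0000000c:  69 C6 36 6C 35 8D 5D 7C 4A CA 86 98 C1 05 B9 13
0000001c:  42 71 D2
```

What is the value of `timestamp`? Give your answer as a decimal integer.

23949

`timestamp` follows `seq` (4 B), `type` (1 B), so it starts at offset 4 + 1 = 5 and occupies 2 bytes.
Bytes at offsets 5..6: 8D 5D.
In little-endian order the low byte comes first in memory.
Reassemble most-significant byte first: 5D 8D → 0x5D8D.
0x5D8D = 23949.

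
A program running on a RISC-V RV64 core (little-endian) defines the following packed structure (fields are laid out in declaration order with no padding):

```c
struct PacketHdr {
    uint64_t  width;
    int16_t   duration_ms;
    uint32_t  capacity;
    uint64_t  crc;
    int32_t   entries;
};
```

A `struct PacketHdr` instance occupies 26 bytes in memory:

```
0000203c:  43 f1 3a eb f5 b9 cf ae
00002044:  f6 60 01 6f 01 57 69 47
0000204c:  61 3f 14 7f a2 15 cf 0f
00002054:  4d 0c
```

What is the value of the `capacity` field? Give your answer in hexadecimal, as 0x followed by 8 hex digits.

0x57016F01

`capacity` follows `width` (8 B), `duration_ms` (2 B), so it starts at offset 8 + 2 = 10 and occupies 4 bytes.
Bytes at offsets 10..13: 01 6F 01 57.
Little-endian stores the least-significant byte at the lowest address.
Reassemble most-significant byte first: 57 01 6F 01 → 0x57016F01.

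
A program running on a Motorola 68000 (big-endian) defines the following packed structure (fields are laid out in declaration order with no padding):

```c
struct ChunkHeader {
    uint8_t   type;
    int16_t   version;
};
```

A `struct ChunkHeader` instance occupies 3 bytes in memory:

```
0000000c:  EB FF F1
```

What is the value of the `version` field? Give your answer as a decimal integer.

`version` follows `type` (1 byte), so it starts at byte offset 1 and occupies 2 bytes.
Bytes at offsets 1..2: FF F1.
In big-endian order the high byte comes first in memory.
The bytes are already most-significant first: 0xFFF1.
Top bit is set, so as a signed 16-bit value this is 0xFFF1 − 2^16 = -15.

-15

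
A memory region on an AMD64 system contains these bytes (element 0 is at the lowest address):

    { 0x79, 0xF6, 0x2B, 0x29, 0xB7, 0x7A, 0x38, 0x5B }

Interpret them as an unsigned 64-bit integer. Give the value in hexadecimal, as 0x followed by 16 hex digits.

0x5B387AB7292BF679

Little-endian stores the least-significant byte at the lowest address.
Reassemble most-significant byte first: 5B 38 7A B7 29 2B F6 79 → 0x5B387AB7292BF679.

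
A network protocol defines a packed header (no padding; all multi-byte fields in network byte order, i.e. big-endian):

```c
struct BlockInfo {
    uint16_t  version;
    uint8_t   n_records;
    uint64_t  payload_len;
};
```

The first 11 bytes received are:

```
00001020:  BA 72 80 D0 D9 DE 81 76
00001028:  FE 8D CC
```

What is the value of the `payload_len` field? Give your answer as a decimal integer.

15049304277463764428

`payload_len` follows `version` (2 B), `n_records` (1 B), so it starts at offset 2 + 1 = 3 and occupies 8 bytes.
Bytes at offsets 3..10: D0 D9 DE 81 76 FE 8D CC.
Big-endian stores the most-significant byte at the lowest address.
The bytes are already most-significant first: 0xD0D9DE8176FE8DCC.
0xD0D9DE8176FE8DCC = 15049304277463764428.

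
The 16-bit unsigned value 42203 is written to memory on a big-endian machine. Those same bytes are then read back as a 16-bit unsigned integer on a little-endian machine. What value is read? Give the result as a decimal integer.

42203 in 16-bit hexadecimal is 0xA4DB.
Stored big-endian, the bytes at ascending addresses are A4 DB.
Read back as little-endian, the first byte is least significant, giving 0xDBA4.
0xDBA4 = 56228.

56228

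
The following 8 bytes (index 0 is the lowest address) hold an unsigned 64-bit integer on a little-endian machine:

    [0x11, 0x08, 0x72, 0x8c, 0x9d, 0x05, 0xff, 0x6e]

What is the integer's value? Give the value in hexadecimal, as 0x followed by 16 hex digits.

0x6EFF059D8C720811

In little-endian order the low byte comes first in memory.
Reassemble most-significant byte first: 6E FF 05 9D 8C 72 08 11 → 0x6EFF059D8C720811.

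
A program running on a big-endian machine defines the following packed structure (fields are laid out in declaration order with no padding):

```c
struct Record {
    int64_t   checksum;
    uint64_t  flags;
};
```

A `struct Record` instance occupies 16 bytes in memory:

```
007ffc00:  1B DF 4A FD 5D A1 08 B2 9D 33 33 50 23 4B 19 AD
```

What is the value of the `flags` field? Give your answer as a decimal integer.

`flags` follows `checksum` (8 bytes), so it starts at byte offset 8 and occupies 8 bytes.
Bytes at offsets 8..15: 9D 33 33 50 23 4B 19 AD.
Big-endian: lowest address holds the most-significant byte.
The bytes are already most-significant first: 0x9D333350234B19AD.
0x9D333350234B19AD = 11327453907049453997.

11327453907049453997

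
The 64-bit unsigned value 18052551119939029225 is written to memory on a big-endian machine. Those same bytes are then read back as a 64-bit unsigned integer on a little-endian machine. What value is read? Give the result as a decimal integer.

18052551119939029225 in 64-bit hexadecimal is 0xFA878B98D98BC8E9.
Stored big-endian, the bytes at ascending addresses are FA 87 8B 98 D9 8B C8 E9.
Read back as little-endian, the first byte is least significant, giving 0xE9C88BD9988B87FA.
0xE9C88BD9988B87FA = 16845868172862785530.

16845868172862785530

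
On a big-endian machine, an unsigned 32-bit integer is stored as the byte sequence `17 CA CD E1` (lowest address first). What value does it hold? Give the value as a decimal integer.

In big-endian order the high byte comes first in memory.
The bytes are already most-significant first: 0x17CACDE1.
0x17CACDE1 = 399166945.

399166945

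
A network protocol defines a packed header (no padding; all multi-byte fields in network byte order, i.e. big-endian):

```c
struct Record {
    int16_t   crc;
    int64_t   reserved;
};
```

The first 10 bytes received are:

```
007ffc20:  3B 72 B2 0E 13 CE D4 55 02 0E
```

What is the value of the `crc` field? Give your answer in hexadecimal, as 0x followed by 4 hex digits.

0x3B72

`crc` is the first field, at byte offset 0, occupying 2 bytes.
Bytes at offsets 0..1: 3B 72.
Big-endian stores the most-significant byte at the lowest address.
The bytes are already most-significant first: 0x3B72.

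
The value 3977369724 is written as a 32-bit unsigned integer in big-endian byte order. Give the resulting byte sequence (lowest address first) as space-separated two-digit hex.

ED 11 D8 7C

3977369724 in hexadecimal, padded to 32 bits, is 0xED11D87C.
Split into bytes (most-significant first): ED 11 D8 7C.
Big-endian stores the most-significant byte at the lowest address.
So the memory order matches the most-significant-first order: ED 11 D8 7C.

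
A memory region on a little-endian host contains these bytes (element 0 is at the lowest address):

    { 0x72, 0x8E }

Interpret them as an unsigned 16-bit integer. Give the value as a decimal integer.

Little-endian: lowest address holds the least-significant byte.
Reassemble most-significant byte first: 8E 72 → 0x8E72.
0x8E72 = 36466.

36466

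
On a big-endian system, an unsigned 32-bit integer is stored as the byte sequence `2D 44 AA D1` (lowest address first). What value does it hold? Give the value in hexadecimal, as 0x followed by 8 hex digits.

0x2D44AAD1

Big-endian: lowest address holds the most-significant byte.
The bytes are already most-significant first: 0x2D44AAD1.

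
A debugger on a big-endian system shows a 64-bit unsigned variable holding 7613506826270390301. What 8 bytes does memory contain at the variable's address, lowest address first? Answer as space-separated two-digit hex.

7613506826270390301 in hexadecimal, padded to 64 bits, is 0x69A89C1ED2DBB81D.
Split into bytes (most-significant first): 69 A8 9C 1E D2 DB B8 1D.
Big-endian stores the most-significant byte at the lowest address.
So the memory order matches the most-significant-first order: 69 A8 9C 1E D2 DB B8 1D.

69 A8 9C 1E D2 DB B8 1D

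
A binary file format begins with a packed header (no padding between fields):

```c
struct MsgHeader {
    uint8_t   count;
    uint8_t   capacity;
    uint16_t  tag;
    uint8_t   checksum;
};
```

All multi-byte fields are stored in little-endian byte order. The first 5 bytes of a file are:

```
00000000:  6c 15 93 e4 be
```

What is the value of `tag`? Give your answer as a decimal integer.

`tag` follows `count` (1 B), `capacity` (1 B), so it starts at offset 1 + 1 = 2 and occupies 2 bytes.
Bytes at offsets 2..3: 93 E4.
In little-endian order the low byte comes first in memory.
Reassemble most-significant byte first: E4 93 → 0xE493.
0xE493 = 58515.

58515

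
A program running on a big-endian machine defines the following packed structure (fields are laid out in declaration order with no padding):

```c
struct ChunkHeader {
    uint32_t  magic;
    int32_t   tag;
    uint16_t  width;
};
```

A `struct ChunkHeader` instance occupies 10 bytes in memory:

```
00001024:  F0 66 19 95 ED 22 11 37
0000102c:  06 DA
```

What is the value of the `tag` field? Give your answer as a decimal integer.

-316534473

`tag` follows `magic` (4 bytes), so it starts at byte offset 4 and occupies 4 bytes.
Bytes at offsets 4..7: ED 22 11 37.
In big-endian order the high byte comes first in memory.
The bytes are already most-significant first: 0xED221137.
Top bit is set, so as a signed 32-bit value this is 0xED221137 − 2^32 = -316534473.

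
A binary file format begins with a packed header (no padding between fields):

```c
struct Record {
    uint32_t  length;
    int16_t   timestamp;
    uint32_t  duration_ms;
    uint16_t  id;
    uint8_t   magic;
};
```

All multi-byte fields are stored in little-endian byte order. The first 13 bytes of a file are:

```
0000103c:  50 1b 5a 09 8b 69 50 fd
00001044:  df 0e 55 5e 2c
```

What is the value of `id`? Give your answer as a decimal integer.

`id` follows `length` (4 B), `timestamp` (2 B), `duration_ms` (4 B), so it starts at offset 4 + 2 + 4 = 10 and occupies 2 bytes.
Bytes at offsets 10..11: 55 5E.
Little-endian stores the least-significant byte at the lowest address.
Reassemble most-significant byte first: 5E 55 → 0x5E55.
0x5E55 = 24149.

24149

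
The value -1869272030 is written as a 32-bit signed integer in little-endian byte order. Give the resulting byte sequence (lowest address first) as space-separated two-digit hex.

22 2C 95 90

Two's complement of -1869272030 in 32 bits: 1869272030 = 0x6F6AD3DE; invert → 0x90952C21; add 1 → 0x90952C22.
Split into bytes (most-significant first): 90 95 2C 22.
In little-endian order the low byte comes first in memory.
So at ascending addresses the bytes are 22 2C 95 90.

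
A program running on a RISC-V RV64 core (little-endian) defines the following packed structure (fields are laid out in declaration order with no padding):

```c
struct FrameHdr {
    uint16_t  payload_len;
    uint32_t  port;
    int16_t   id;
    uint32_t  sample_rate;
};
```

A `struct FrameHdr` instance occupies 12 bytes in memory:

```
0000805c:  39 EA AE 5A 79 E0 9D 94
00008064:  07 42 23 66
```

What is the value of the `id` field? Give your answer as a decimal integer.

`id` follows `payload_len` (2 B), `port` (4 B), so it starts at offset 2 + 4 = 6 and occupies 2 bytes.
Bytes at offsets 6..7: 9D 94.
In little-endian order the low byte comes first in memory.
Reassemble most-significant byte first: 94 9D → 0x949D.
Top bit is set, so as a signed 16-bit value this is 0x949D − 2^16 = -27491.

-27491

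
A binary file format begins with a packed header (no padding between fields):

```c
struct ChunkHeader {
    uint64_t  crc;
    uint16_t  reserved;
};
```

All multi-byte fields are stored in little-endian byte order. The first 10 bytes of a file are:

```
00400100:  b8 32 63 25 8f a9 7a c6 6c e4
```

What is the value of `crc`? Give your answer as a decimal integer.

14301929998941106872

`crc` is the first field, at byte offset 0, occupying 8 bytes.
Bytes at offsets 0..7: B8 32 63 25 8F A9 7A C6.
Little-endian stores the least-significant byte at the lowest address.
Reassemble most-significant byte first: C6 7A A9 8F 25 63 32 B8 → 0xC67AA98F256332B8.
0xC67AA98F256332B8 = 14301929998941106872.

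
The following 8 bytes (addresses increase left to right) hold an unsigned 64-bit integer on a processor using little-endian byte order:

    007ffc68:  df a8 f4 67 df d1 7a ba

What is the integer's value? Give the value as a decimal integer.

13437283195665295583

Little-endian: lowest address holds the least-significant byte.
Reassemble most-significant byte first: BA 7A D1 DF 67 F4 A8 DF → 0xBA7AD1DF67F4A8DF.
0xBA7AD1DF67F4A8DF = 13437283195665295583.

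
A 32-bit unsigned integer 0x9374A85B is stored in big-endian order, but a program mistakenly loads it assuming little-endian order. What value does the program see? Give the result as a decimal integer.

1537766547

Stored big-endian, the bytes at ascending addresses are 93 74 A8 5B.
Read back as little-endian, the first byte is least significant, giving 0x5BA87493.
0x5BA87493 = 1537766547.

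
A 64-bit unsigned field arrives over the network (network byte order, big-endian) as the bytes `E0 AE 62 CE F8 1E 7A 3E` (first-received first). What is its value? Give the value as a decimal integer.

Big-endian stores the most-significant byte at the lowest address.
The bytes are already most-significant first: 0xE0AE62CEF81E7A3E.
0xE0AE62CEF81E7A3E = 16189986351509043774.

16189986351509043774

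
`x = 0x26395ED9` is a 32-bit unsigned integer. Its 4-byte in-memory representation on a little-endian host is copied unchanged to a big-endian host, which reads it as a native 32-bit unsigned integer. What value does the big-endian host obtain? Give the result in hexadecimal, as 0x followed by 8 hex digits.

0xD95E3926

Stored little-endian, the bytes at ascending addresses are D9 5E 39 26.
Read back as big-endian, the last byte is least significant, giving 0xD95E3926.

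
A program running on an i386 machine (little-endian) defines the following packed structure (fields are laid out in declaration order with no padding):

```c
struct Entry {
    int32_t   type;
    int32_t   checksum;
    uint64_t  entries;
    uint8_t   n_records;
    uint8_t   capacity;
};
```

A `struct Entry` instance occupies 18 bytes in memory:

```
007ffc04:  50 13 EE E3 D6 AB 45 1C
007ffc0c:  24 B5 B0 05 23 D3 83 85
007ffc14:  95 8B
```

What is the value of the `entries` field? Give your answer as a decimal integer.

`entries` follows `type` (4 B), `checksum` (4 B), so it starts at offset 4 + 4 = 8 and occupies 8 bytes.
Bytes at offsets 8..15: 24 B5 B0 05 23 D3 83 85.
Little-endian stores the least-significant byte at the lowest address.
Reassemble most-significant byte first: 85 83 D3 23 05 B0 B5 24 → 0x8583D32305B0B524.
0x8583D32305B0B524 = 9620765376366294308.

9620765376366294308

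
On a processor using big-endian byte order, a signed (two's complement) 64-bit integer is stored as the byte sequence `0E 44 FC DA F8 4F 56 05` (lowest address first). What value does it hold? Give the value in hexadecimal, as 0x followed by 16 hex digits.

0x0E44FCDAF84F5605

Big-endian: lowest address holds the most-significant byte.
The bytes are already most-significant first: 0x0E44FCDAF84F5605.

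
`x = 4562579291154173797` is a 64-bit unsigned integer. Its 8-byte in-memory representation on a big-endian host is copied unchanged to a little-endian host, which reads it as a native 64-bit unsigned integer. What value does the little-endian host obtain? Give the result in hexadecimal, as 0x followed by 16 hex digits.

4562579291154173797 in 64-bit hexadecimal is 0x3F5189B114CC4F65.
Stored big-endian, the bytes at ascending addresses are 3F 51 89 B1 14 CC 4F 65.
Read back as little-endian, the first byte is least significant, giving 0x654FCC14B189513F.

0x654FCC14B189513F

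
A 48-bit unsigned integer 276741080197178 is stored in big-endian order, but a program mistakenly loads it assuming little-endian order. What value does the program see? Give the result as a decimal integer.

276741080197178 in 48-bit hexadecimal is 0xFBB1CDC7A83A.
Stored big-endian, the bytes at ascending addresses are FB B1 CD C7 A8 3A.
Read back as little-endian, the first byte is least significant, giving 0x3AA8C7CDB1FB.
0x3AA8C7CDB1FB = 64496581063163.

64496581063163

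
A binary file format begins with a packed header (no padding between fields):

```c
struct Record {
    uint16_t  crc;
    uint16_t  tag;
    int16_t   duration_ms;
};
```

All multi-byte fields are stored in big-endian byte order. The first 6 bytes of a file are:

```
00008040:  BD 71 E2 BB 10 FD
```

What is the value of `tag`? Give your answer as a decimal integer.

`tag` follows `crc` (2 bytes), so it starts at byte offset 2 and occupies 2 bytes.
Bytes at offsets 2..3: E2 BB.
Big-endian: lowest address holds the most-significant byte.
The bytes are already most-significant first: 0xE2BB.
0xE2BB = 58043.

58043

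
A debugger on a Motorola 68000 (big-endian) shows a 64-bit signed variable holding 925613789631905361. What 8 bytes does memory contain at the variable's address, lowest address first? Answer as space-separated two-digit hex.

925613789631905361 in hexadecimal, padded to 64 bits, is 0x0CD870D66A367E51.
Split into bytes (most-significant first): 0C D8 70 D6 6A 36 7E 51.
Big-endian stores the most-significant byte at the lowest address.
So the memory order matches the most-significant-first order: 0C D8 70 D6 6A 36 7E 51.

0C D8 70 D6 6A 36 7E 51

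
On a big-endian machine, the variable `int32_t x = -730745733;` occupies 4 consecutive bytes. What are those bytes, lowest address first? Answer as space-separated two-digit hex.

D4 71 B4 7B

Two's complement of -730745733 in 32 bits: 730745733 = 0x2B8E4B85; invert → 0xD471B47A; add 1 → 0xD471B47B.
Split into bytes (most-significant first): D4 71 B4 7B.
In big-endian order the high byte comes first in memory.
So the memory order matches the most-significant-first order: D4 71 B4 7B.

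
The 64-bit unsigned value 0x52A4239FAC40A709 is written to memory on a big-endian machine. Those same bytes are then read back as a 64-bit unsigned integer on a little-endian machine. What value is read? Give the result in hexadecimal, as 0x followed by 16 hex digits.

Stored big-endian, the bytes at ascending addresses are 52 A4 23 9F AC 40 A7 09.
Read back as little-endian, the first byte is least significant, giving 0x09A740AC9F23A452.

0x09A740AC9F23A452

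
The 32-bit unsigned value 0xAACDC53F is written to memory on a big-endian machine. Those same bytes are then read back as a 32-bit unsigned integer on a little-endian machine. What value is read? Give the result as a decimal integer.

1069927850

Stored big-endian, the bytes at ascending addresses are AA CD C5 3F.
Read back as little-endian, the first byte is least significant, giving 0x3FC5CDAA.
0x3FC5CDAA = 1069927850.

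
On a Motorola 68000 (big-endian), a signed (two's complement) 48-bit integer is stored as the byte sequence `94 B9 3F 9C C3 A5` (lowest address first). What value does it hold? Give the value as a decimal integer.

Big-endian: lowest address holds the most-significant byte.
The bytes are already most-significant first: 0x94B93F9CC3A5.
Top bit is set, so as a signed 48-bit value this is 0x94B93F9CC3A5 − 2^48 = -117951619611739.

-117951619611739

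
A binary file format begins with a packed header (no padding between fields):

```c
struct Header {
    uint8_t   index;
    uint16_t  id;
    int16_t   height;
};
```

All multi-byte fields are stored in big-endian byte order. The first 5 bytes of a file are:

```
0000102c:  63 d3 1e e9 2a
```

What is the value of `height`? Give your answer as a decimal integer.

-5846

`height` follows `index` (1 B), `id` (2 B), so it starts at offset 1 + 2 = 3 and occupies 2 bytes.
Bytes at offsets 3..4: E9 2A.
In big-endian order the high byte comes first in memory.
The bytes are already most-significant first: 0xE92A.
Top bit is set, so as a signed 16-bit value this is 0xE92A − 2^16 = -5846.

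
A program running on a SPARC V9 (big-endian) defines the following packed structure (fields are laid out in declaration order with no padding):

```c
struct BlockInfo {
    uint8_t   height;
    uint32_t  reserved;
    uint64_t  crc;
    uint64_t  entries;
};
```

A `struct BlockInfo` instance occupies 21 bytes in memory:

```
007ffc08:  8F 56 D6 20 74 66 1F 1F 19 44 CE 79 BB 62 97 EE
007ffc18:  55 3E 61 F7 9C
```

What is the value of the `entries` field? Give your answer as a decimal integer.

`entries` follows `height` (1 B), `reserved` (4 B), `crc` (8 B), so it starts at offset 1 + 4 + 8 = 13 and occupies 8 bytes.
Bytes at offsets 13..20: 62 97 EE 55 3E 61 F7 9C.
Big-endian: lowest address holds the most-significant byte.
The bytes are already most-significant first: 0x6297EE553E61F79C.
0x6297EE553E61F79C = 7104408987086485404.

7104408987086485404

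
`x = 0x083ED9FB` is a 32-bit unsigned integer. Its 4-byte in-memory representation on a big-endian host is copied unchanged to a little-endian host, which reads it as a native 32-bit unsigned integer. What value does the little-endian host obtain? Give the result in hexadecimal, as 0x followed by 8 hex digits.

0xFBD93E08

Stored big-endian, the bytes at ascending addresses are 08 3E D9 FB.
Read back as little-endian, the first byte is least significant, giving 0xFBD93E08.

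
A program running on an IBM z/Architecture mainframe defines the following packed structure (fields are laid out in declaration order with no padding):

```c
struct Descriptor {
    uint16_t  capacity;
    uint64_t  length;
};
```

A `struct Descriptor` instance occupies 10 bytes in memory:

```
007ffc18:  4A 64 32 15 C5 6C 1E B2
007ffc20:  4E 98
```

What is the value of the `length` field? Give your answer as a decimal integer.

3609007744569462424

`length` follows `capacity` (2 bytes), so it starts at byte offset 2 and occupies 8 bytes.
Bytes at offsets 2..9: 32 15 C5 6C 1E B2 4E 98.
In big-endian order the high byte comes first in memory.
The bytes are already most-significant first: 0x3215C56C1EB24E98.
0x3215C56C1EB24E98 = 3609007744569462424.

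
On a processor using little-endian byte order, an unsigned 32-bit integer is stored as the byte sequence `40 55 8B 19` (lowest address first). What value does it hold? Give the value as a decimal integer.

Little-endian stores the least-significant byte at the lowest address.
Reassemble most-significant byte first: 19 8B 55 40 → 0x198B5540.
0x198B5540 = 428561728.

428561728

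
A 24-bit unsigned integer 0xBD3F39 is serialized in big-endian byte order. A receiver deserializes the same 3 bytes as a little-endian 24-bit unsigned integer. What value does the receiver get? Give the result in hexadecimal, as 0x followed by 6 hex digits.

0x393FBD

Stored big-endian, the bytes at ascending addresses are BD 3F 39.
Read back as little-endian, the first byte is least significant, giving 0x393FBD.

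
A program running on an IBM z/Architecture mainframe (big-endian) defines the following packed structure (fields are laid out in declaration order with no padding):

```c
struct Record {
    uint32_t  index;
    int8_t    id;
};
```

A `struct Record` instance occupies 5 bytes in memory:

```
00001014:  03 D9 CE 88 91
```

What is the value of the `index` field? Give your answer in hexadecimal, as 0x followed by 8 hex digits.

0x03D9CE88

`index` is the first field, at byte offset 0, occupying 4 bytes.
Bytes at offsets 0..3: 03 D9 CE 88.
Big-endian: lowest address holds the most-significant byte.
The bytes are already most-significant first: 0x03D9CE88.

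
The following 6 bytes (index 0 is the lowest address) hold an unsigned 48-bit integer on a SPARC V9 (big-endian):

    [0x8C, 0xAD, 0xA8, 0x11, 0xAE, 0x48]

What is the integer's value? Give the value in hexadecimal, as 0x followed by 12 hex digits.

In big-endian order the high byte comes first in memory.
The bytes are already most-significant first: 0x8CADA811AE48.

0x8CADA811AE48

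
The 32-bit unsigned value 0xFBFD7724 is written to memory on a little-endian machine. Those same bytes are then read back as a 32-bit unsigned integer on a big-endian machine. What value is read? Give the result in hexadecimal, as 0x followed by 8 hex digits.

0x2477FDFB

Stored little-endian, the bytes at ascending addresses are 24 77 FD FB.
Read back as big-endian, the last byte is least significant, giving 0x2477FDFB.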